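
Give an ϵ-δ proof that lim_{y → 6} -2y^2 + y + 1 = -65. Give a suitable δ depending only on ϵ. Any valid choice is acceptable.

Let ϵ > 0 be given. We want δ > 0 such that 0 < |y − 6| < δ implies |(-2y^2 + y + 1) + 65| < ϵ.
(-2y^2 + y + 1) + 65 = -2y^2 + y + 66 = (y − 6)(-2y - 11).
So |(-2y^2 + y + 1) + 65| = |y − 6|·|-2y - 11|.
Assume first that |y − 6| < 1, so |y| < 7. Then |-2y - 11| ≤ 2·7 + 11 = 25.
Hence |(-2y^2 + y + 1) + 65| ≤ 25|y − 6| < ϵ provided |y − 6| < ϵ/25.
Take δ = min(1, ϵ/25). Then 0 < |y − 6| < δ gives both |y − 6| < 1 and |y − 6| < ϵ/25, so |(-2y^2 + y + 1) + 65| < ϵ.

δ = min(1, ϵ/25)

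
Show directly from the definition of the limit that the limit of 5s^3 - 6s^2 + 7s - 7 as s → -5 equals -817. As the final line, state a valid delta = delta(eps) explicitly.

Let eps > 0. We want delta > 0 such that 0 < |s + 5| < delta implies |(5s^3 - 6s^2 + 7s - 7) + 817| < eps.
(5s^3 - 6s^2 + 7s - 7) + 817 = 5s^3 - 6s^2 + 7s + 810 = (s + 5)(5s^2 - 31s + 162).
So |(5s^3 - 6s^2 + 7s - 7) + 817| = |s + 5|·|5s^2 - 31s + 162|.
Require delta ≤ 1. Then |s + 5| < 1 gives |s| < 6, and by the triangle inequality |5s^2 - 31s + 162| ≤ 5·6^2 + 31·6 + 162 = 528.
Hence |(5s^3 - 6s^2 + 7s - 7) + 817| ≤ 528|s + 5| < eps provided |s + 5| < eps/528.
Take delta = min(1, eps/528). Then 0 < |s + 5| < delta gives both |s + 5| < 1 and |s + 5| < eps/528, so |(5s^3 - 6s^2 + 7s - 7) + 817| < eps.

delta = min(1, eps/528)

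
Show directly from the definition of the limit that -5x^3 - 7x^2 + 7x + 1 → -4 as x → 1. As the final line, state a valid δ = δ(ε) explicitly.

Suppose ε > 0. We want δ > 0 such that 0 < |x − 1| < δ implies |(-5x^3 - 7x^2 + 7x + 1) + 4| < ε.
(-5x^3 - 7x^2 + 7x + 1) + 4 = -5x^3 - 7x^2 + 7x + 5 = (x − 1)(-5x^2 - 12x - 5).
So |(-5x^3 - 7x^2 + 7x + 1) + 4| = |x − 1|·|-5x^2 - 12x - 5|.
Require δ ≤ 2. Then |x − 1| < 2 gives |x| < 3, and by the triangle inequality |-5x^2 - 12x - 5| ≤ 5·3^2 + 12·3 + 5 = 86.
Hence |(-5x^3 - 7x^2 + 7x + 1) + 4| ≤ 86|x − 1| < ε provided |x − 1| < ε/86.
Choosing δ = min(2, ε/86) ensures both conditions, hence |(-5x^3 - 7x^2 + 7x + 1) + 4| < ε.

δ = min(2, ε/86)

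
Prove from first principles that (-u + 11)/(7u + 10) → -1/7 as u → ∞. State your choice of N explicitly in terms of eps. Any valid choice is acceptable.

N = (87/49)/eps

Let eps > 0 be given. We seek N > 0 such that u > N implies |(-u + 11)/(7u + 10) + 1/7| < eps.
(-u + 11)/(7u + 10) + 1/7 = (7(-u + 11) − (-1)(7u + 10)) / (7(7u + 10)) = 87/(7(7u + 10)).
For u > 0 we have 7u + 10 > 7u, so |(-u + 11)/(7u + 10) + 1/7| = 87/(7(7u + 10)) < 87/(7·7u) = (87/49)/u.
Thus |(-u + 11)/(7u + 10) + 1/7| < eps whenever u > (87/49)/eps.
Take N = (87/49)/eps. If u > N then |(-u + 11)/(7u + 10) + 1/7| < (87/49)/u < eps.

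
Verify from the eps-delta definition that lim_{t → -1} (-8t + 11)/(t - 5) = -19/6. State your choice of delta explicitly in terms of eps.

delta = min(3, (18/29)eps)

Fix eps > 0. We want delta > 0 with 0 < |t + 1| < delta ⇒ |(-8t + 11)/(t - 5) + 19/6| < eps.
Combining over a common denominator, (-8t + 11)/(t - 5) + 19/6 = [(-8t + 11)·(-6) − 19·(t - 5)] / [(-6)·(t - 5)] = 29(t + 1) / ((-6)(t - 5)).
So |(-8t + 11)/(t - 5) + 19/6| = 29|t + 1| / (6·|t − 5|).
Require delta ≤ 3, so |t − 5| ≥ |-6| − |t + 1| > 6 − 3 = 3.
Hence |(-8t + 11)/(t - 5) + 19/6| < 29|t + 1|/(6·3) = (29/18)|t + 1|, which is < eps once |t + 1| < (18/29)eps.
Take delta = min(3, (18/29)eps). Then 0 < |t + 1| < delta forces both bounds, so |(-8t + 11)/(t - 5) + 19/6| < eps.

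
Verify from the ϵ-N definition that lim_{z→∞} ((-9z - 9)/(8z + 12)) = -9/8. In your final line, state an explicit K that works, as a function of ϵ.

Fix ϵ > 0. We seek K > 0 such that z > K implies |(-9z - 9)/(8z + 12) + 9/8| < ϵ.
(-9z - 9)/(8z + 12) + 9/8 = (8(-9z - 9) − (-9)(8z + 12)) / (8(8z + 12)) = 36/(8(8z + 12)).
For z > 0 we have 8z + 12 > 8z, so |(-9z - 9)/(8z + 12) + 9/8| = 36/(8(8z + 12)) < 36/(8·8z) = (9/16)/z.
Thus |(-9z - 9)/(8z + 12) + 9/8| < ϵ whenever z > (9/16)/ϵ.
Take K = (9/16)/ϵ. If z > K then |(-9z - 9)/(8z + 12) + 9/8| < (9/16)/z < ϵ.

K = (9/16)/ϵ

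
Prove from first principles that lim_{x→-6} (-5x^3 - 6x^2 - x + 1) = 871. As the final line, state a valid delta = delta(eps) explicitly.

Let eps > 0 be given. We want delta > 0 such that 0 < |x + 6| < delta implies |(-5x^3 - 6x^2 - x + 1) − 871| < eps.
(-5x^3 - 6x^2 - x + 1) − 871 = -5x^3 - 6x^2 - x - 870 = (x + 6)(-5x^2 + 24x - 145).
So |(-5x^3 - 6x^2 - x + 1) − 871| = |x + 6|·|-5x^2 + 24x - 145|.
Assume first that |x + 6| < 1, so |x| < 7. Then |-5x^2 + 24x - 145| ≤ 5·7^2 + 24·7 + 145 = 558.
Hence |(-5x^3 - 6x^2 - x + 1) − 871| ≤ 558|x + 6| < eps provided |x + 6| < eps/558.
Choosing delta = min(1, eps/558) ensures both conditions, hence |(-5x^3 - 6x^2 - x + 1) − 871| < eps.

delta = min(1, eps/558)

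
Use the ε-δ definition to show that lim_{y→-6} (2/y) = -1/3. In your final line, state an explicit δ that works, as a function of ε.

Fix ε > 0. We seek δ > 0 such that 0 < |y + 6| < δ implies |2/y + 1/3| < ε.
|2/y + 1/3| = 2·|-6 − y|/(6·|y|) = 2|y + 6|/(6|y|).
Require δ ≤ 3 so that |y| > 6 − 3 = 3, hence 6|y| > 18.
Then |2/y + 1/3| < 2|y + 6|/18, which is < ε when |y + 6| < 9ε.
Take δ = min(3, 9ε). Then 0 < |y + 6| < δ gives both |y + 6| < 3 and |y + 6| < 9ε, so |2/y + 1/3| < ε.

δ = min(3, 9ε)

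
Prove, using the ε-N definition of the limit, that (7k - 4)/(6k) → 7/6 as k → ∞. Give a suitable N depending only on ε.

Let ε > 0. For k ≥ 1, |(7k - 4)/(6k) − (7/6)| = |-24|/(6(6k)) = 24/(6(6k)).
Since 6k ≥ 6k for k ≥ 1, this is ≤ 24/(6·6k) = (2/3)/k.
So |(7k - 4)/(6k) − (7/6)| < ε whenever k > (2/3)/ε.
Take N = (2/3)/ε. If k > N then |(7k - 4)/(6k) − (7/6)| ≤ (2/3)/k < ε.

N = (2/3)/ε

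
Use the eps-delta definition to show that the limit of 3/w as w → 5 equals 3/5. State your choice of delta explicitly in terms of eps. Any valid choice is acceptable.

Fix eps > 0. We seek delta > 0 such that 0 < |w − 5| < delta implies |3/w − (3/5)| < eps.
|3/w − (3/5)| = 3·|5 − w|/(5·|w|) = 3|w − 5|/(5|w|).
Require delta ≤ 5/2 so that |w| > 5 − 5/2 = 5/2, hence 5|w| > 25/2.
Then |3/w − (3/5)| < 3|w − 5|/(25/2), which is < eps when |w − 5| < (25/6)eps.
Take delta = min(5/2, (25/6)eps). Then 0 < |w − 5| < delta gives both |w − 5| < 5/2 and |w − 5| < (25/6)eps, so |3/w − (3/5)| < eps.

delta = min(5/2, (25/6)eps)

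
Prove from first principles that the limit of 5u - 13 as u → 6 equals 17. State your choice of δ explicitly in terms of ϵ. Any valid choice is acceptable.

Suppose ϵ > 0. We need δ > 0 so that 0 < |u − 6| < δ implies |(5u - 13) − 17| < ϵ.
|(5u - 13) − 17| = |5u - 30| = 5|u − 6|.
So 5|u − 6| < ϵ exactly when |u − 6| < ϵ/5.
Choosing δ = ϵ/5 gives |(5u - 13) − 17| = 5|u − 6| < ϵ whenever |u − 6| < δ.

δ = ϵ/5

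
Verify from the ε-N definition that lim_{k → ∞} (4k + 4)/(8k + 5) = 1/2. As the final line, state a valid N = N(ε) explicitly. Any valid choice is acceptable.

N = (3/16)/ε

Suppose ε > 0. For k ≥ 1, |(4k + 4)/(8k + 5) − (1/2)| = |12|/(8(8k + 5)) = 12/(8(8k + 5)).
Since 8k + 5 ≥ 8k for k ≥ 1, this is ≤ 12/(8·8k) = (3/16)/k.
So |(4k + 4)/(8k + 5) − (1/2)| < ε whenever k > (3/16)/ε.
Take N = (3/16)/ε. If k > N then |(4k + 4)/(8k + 5) − (1/2)| ≤ (3/16)/k < ε.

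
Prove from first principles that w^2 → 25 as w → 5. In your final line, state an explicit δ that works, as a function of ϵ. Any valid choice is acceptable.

Let ϵ > 0 be given. We seek δ > 0 with 0 < |w − 5| < δ ⇒ |w^2 − 25| < ϵ.
Factor: w^2 − 25 = (w − 5)(w + 5), so |w^2 − 25| = |w − 5|·|w + 5|.
Impose δ ≤ 1 so that |w| < 6; then |w + 5| ≤ 11.
Hence |w^2 − 25| ≤ 11|w − 5|, which is < ϵ once |w − 5| < ϵ/11.
Take δ = min(1, ϵ/11). If 0 < |w − 5| < δ then both bounds hold and |w^2 − 25| ≤ 11|w − 5| < 11·(ϵ/11) = ϵ.

δ = min(1, ϵ/11)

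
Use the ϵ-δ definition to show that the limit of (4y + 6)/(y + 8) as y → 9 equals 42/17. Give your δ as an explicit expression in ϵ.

δ = min(17/2, (289/52)ϵ)

Let ϵ > 0 be given. We want δ > 0 with 0 < |y − 9| < δ ⇒ |(4y + 6)/(y + 8) − (42/17)| < ϵ.
Combining over a common denominator, (4y + 6)/(y + 8) − (42/17) = [(4y + 6)·17 − 42·(y + 8)] / [17·(y + 8)] = 26(y − 9) / (17(y + 8)).
So |(4y + 6)/(y + 8) − (42/17)| = 26|y − 9| / (17·|y + 8|).
Restrict δ ≤ 17/2. Then |y − 9| < 17/2 gives |y + 8| = |(y − 9) + 17| ≥ 17 − 17/2 = 17/2.
Hence |(4y + 6)/(y + 8) − (42/17)| < 26|y − 9|/(17·(17/2)) = (52/289)|y − 9|, which is < ϵ once |y − 9| < (289/52)ϵ.
Take δ = min(17/2, (289/52)ϵ). Then 0 < |y − 9| < δ forces both bounds, so |(4y + 6)/(y + 8) − (42/17)| < ϵ.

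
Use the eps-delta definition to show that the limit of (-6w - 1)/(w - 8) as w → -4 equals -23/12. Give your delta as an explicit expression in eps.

delta = min(6, (72/49)eps)

Fix eps > 0. We want delta > 0 with 0 < |w + 4| < delta ⇒ |(-6w - 1)/(w - 8) + 23/12| < eps.
Combining over a common denominator, (-6w - 1)/(w - 8) + 23/12 = [(-6w - 1)·(-12) − 23·(w - 8)] / [(-12)·(w - 8)] = 49(w + 4) / ((-12)(w - 8)).
So |(-6w - 1)/(w - 8) + 23/12| = 49|w + 4| / (12·|w − 8|).
Restrict delta ≤ 6. Then |w + 4| < 6 gives |w − 8| = |(w + 4) + (-12)| ≥ 12 − 6 = 6.
Hence |(-6w - 1)/(w - 8) + 23/12| < 49|w + 4|/(12·6) = (49/72)|w + 4|, which is < eps once |w + 4| < (72/49)eps.
Take delta = min(6, (72/49)eps). Then 0 < |w + 4| < delta forces both bounds, so |(-6w - 1)/(w - 8) + 23/12| < eps.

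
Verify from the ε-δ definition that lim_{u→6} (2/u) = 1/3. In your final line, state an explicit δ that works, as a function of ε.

Let ε > 0 be given. We seek δ > 0 such that 0 < |u − 6| < δ implies |2/u − (1/3)| < ε.
|2/u − (1/3)| = 2·|6 − u|/(6·|u|) = 2|u − 6|/(6|u|).
Restrict δ ≤ 3. Then |u − 6| < 3 gives |u| > 3, so 6|u| > 18.
Then |2/u − (1/3)| < 2|u − 6|/18, which is < ε when |u − 6| < 9ε.
Take δ = min(3, 9ε). Then 0 < |u − 6| < δ gives both |u − 6| < 3 and |u − 6| < 9ε, so |2/u − (1/3)| < ε.

δ = min(3, 9ε)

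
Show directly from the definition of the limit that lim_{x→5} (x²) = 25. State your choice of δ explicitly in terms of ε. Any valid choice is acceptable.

δ = min(1, ε/11)

Let ε > 0 be given. We seek δ > 0 with 0 < |x − 5| < δ ⇒ |x² − 25| < ε.
Factor: x² − 25 = (x − 5)(x + 5), so |x² − 25| = |x − 5|·|x + 5|.
Impose δ ≤ 1 so that |x| < 6; then |x + 5| ≤ 11.
Hence |x² − 25| ≤ 11|x − 5|, which is < ε once |x − 5| < ε/11.
Take δ = min(1, ε/11). If 0 < |x − 5| < δ then both bounds hold and |x² − 25| ≤ 11|x − 5| < 11·(ε/11) = ε.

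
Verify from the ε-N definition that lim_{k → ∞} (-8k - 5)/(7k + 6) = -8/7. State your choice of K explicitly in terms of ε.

Suppose ε > 0. For k ≥ 1, |(-8k - 5)/(7k + 6) + 8/7| = |13|/(7(7k + 6)) = 13/(7(7k + 6)).
Since 7k + 6 ≥ 7k for k ≥ 1, this is ≤ 13/(7·7k) = (13/49)/k.
So |(-8k - 5)/(7k + 6) + 8/7| < ε whenever k > (13/49)/ε.
Take K = (13/49)/ε. If k > K then |(-8k - 5)/(7k + 6) + 8/7| ≤ (13/49)/k < ε.

K = (13/49)/ε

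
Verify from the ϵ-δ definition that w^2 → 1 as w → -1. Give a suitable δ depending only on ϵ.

δ = min(2, ϵ/4)

Suppose ϵ > 0. We seek δ > 0 with 0 < |w + 1| < δ ⇒ |w^2 − 1| < ϵ.
Factor: w^2 − 1 = (w + 1)(w - 1), so |w^2 − 1| = |w + 1|·|w - 1|.
Restrict δ ≤ 2. Then |w + 1| < 2 gives |w| < 3, so by the triangle inequality |w - 1| ≤ 3 + 1 = 4.
Hence |w^2 − 1| ≤ 4|w + 1|, which is < ϵ once |w + 1| < ϵ/4.
Take δ = min(2, ϵ/4). If 0 < |w + 1| < δ then both bounds hold and |w^2 − 1| ≤ 4|w + 1| < 4·(ϵ/4) = ϵ.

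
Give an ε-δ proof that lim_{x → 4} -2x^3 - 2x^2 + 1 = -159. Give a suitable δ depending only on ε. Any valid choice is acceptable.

δ = min(1, ε/140)

Let ε > 0 be given. We want δ > 0 such that 0 < |x − 4| < δ implies |(-2x^3 - 2x^2 + 1) + 159| < ε.
(-2x^3 - 2x^2 + 1) + 159 = -2x^3 - 2x^2 + 160 = (x − 4)(-2x^2 - 10x - 40).
So |(-2x^3 - 2x^2 + 1) + 159| = |x − 4|·|-2x^2 - 10x - 40|.
Require δ ≤ 1. Then |x − 4| < 1 gives |x| < 5, and by the triangle inequality |-2x^2 - 10x - 40| ≤ 2·5^2 + 10·5 + 40 = 140.
Hence |(-2x^3 - 2x^2 + 1) + 159| ≤ 140|x − 4| < ε provided |x − 4| < ε/140.
Take δ = min(1, ε/140). Then 0 < |x − 4| < δ gives both |x − 4| < 1 and |x − 4| < ε/140, so |(-2x^3 - 2x^2 + 1) + 159| < ε.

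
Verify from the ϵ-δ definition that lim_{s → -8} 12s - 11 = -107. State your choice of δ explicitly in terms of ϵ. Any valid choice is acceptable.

δ = ϵ/12

Let ϵ > 0. We need δ > 0 so that 0 < |s + 8| < δ implies |(12s - 11) + 107| < ϵ.
Since (12s - 11) + 107 = 12(s + 8), we have |(12s - 11) + 107| = 12|s + 8|.
So 12|s + 8| < ϵ exactly when |s + 8| < ϵ/12.
Take δ = ϵ/12. If 0 < |s + 8| < δ then |(12s - 11) + 107| = 12|s + 8| < 12·(ϵ/12) = ϵ.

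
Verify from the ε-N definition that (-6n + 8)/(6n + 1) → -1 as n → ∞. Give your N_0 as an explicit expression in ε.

N_0 = (3/2)/ε

Suppose ε > 0. For n ≥ 1, |(-6n + 8)/(6n + 1) + 1| = |54|/(6(6n + 1)) = 54/(6(6n + 1)).
Since 6n + 1 ≥ 6n for n ≥ 1, this is ≤ 54/(6·6n) = (3/2)/n.
So |(-6n + 8)/(6n + 1) + 1| < ε whenever n > (3/2)/ε.
Take N_0 = (3/2)/ε. If n > N_0 then |(-6n + 8)/(6n + 1) + 1| ≤ (3/2)/n < ε.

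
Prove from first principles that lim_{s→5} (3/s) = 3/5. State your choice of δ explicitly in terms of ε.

Let ε > 0 be given. We seek δ > 0 such that 0 < |s − 5| < δ implies |3/s − (3/5)| < ε.
|3/s − (3/5)| = 3·|5 − s|/(5·|s|) = 3|s − 5|/(5|s|).
Require δ ≤ 5/2 so that |s| > 5 − 5/2 = 5/2, hence 5|s| > 25/2.
Then |3/s − (3/5)| < 3|s − 5|/(25/2), which is < ε when |s − 5| < (25/6)ε.
Take δ = min(5/2, (25/6)ε). Then 0 < |s − 5| < δ gives both |s − 5| < 5/2 and |s − 5| < (25/6)ε, so |3/s − (3/5)| < ε.

δ = min(5/2, (25/6)ε)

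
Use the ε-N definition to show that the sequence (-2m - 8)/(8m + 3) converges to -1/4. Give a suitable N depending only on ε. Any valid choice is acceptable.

N = (29/32)/ε

Fix ε > 0. For m ≥ 1, |(-2m - 8)/(8m + 3) + 1/4| = |-58|/(8(8m + 3)) = 58/(8(8m + 3)).
Since 8m + 3 ≥ 8m for m ≥ 1, this is ≤ 58/(8·8m) = (29/32)/m.
So |(-2m - 8)/(8m + 3) + 1/4| < ε whenever m > (29/32)/ε.
Take N = (29/32)/ε. If m > N then |(-2m - 8)/(8m + 3) + 1/4| ≤ (29/32)/m < ε.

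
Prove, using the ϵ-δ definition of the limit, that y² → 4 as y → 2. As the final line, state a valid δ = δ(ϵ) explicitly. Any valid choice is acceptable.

δ = min(1, ϵ/5)

Fix ϵ > 0. We seek δ > 0 with 0 < |y − 2| < δ ⇒ |y² − 4| < ϵ.
Factor: y² − 4 = (y − 2)(y + 2), so |y² − 4| = |y − 2|·|y + 2|.
Impose δ ≤ 1 so that |y| < 3; then |y + 2| ≤ 5.
Hence |y² − 4| ≤ 5|y − 2|, which is < ϵ once |y − 2| < ϵ/5.
Take δ = min(1, ϵ/5). If 0 < |y − 2| < δ then both bounds hold and |y² − 4| ≤ 5|y − 2| < 5·(ϵ/5) = ϵ.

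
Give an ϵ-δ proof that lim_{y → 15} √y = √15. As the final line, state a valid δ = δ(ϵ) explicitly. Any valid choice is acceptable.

Fix ϵ > 0. We want δ > 0 such that 0 < |y − 15| < δ implies |√y − √15| < ϵ.
Multiplying by the conjugate, |√y − √15| = |y − 15|/(√y + √15).
Restrict δ ≤ 15 so that |y − 15| < 15 forces y > 0, and then √y + √15 > √15.
Hence |√y − √15| < |y − 15|/√15, which is < ϵ once |y − 15| < √15·ϵ.
Take δ = min(15, √15·ϵ). If 0 < |y − 15| < δ then y > 0 and |√y − √15| < |y − 15|/√15 < ϵ.

δ = min(15, √15·ϵ)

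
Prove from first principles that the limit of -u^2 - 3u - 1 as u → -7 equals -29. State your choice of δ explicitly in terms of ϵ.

Suppose ϵ > 0. We want δ > 0 such that 0 < |u + 7| < δ implies |(-u^2 - 3u - 1) + 29| < ϵ.
(-u^2 - 3u - 1) + 29 = -u^2 - 3u + 28 = (u + 7)(-u + 4).
So |(-u^2 - 3u - 1) + 29| = |u + 7|·|-u + 4|.
Require δ ≤ 1. Then |u + 7| < 1 gives |u| < 8, and by the triangle inequality |-u + 4| ≤ 8 + 4 = 12.
Hence |(-u^2 - 3u - 1) + 29| ≤ 12|u + 7| < ϵ provided |u + 7| < ϵ/12.
Choosing δ = min(1, ϵ/12) ensures both conditions, hence |(-u^2 - 3u - 1) + 29| < ϵ.

δ = min(1, ϵ/12)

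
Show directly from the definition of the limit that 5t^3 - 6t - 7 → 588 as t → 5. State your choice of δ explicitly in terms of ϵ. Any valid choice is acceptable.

δ = min(1, ϵ/449)

Fix ϵ > 0. We want δ > 0 such that 0 < |t − 5| < δ implies |(5t^3 - 6t - 7) − 588| < ϵ.
(5t^3 - 6t - 7) − 588 = 5t^3 - 6t - 595 = (t − 5)(5t^2 + 25t + 119).
So |(5t^3 - 6t - 7) − 588| = |t − 5|·|5t^2 + 25t + 119|.
Require δ ≤ 1. Then |t − 5| < 1 gives |t| < 6, and by the triangle inequality |5t^2 + 25t + 119| ≤ 5·6^2 + 25·6 + 119 = 449.
Hence |(5t^3 - 6t - 7) − 588| ≤ 449|t − 5| < ϵ provided |t − 5| < ϵ/449.
Choosing δ = min(1, ϵ/449) ensures both conditions, hence |(5t^3 - 6t - 7) − 588| < ϵ.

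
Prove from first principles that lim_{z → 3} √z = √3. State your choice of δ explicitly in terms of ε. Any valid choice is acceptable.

δ = min(3, √3·ε)

Fix ε > 0. We want δ > 0 such that 0 < |z − 3| < δ implies |√z − √3| < ε.
Rationalise: √z − √3 = (z − 3)/(√z + √3), so |√z − √3| = |z − 3|/(√z + √3).
Restrict δ ≤ 3 so that |z − 3| < 3 forces z > 0, and then √z + √3 > √3.
Hence |√z − √3| < |z − 3|/√3, which is < ε once |z − 3| < √3·ε.
Take δ = min(3, √3·ε). If 0 < |z − 3| < δ then z > 0 and |√z − √3| < |z − 3|/√3 < ε.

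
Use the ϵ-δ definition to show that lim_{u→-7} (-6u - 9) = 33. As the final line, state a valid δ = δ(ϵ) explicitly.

δ = ϵ/6

Suppose ϵ > 0. We need δ > 0 so that 0 < |u + 7| < δ implies |(-6u - 9) − 33| < ϵ.
Since (-6u - 9) − 33 = -6(u + 7), we have |(-6u - 9) − 33| = 6|u + 7|.
Thus it suffices that |u + 7| < ϵ/6.
Choosing δ = ϵ/6 gives |(-6u - 9) − 33| = 6|u + 7| < ϵ whenever |u + 7| < δ.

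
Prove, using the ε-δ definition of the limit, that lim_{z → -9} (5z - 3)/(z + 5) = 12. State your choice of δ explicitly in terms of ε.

Let ε > 0 be given. We want δ > 0 with 0 < |z + 9| < δ ⇒ |(5z - 3)/(z + 5) − 12| < ε.
Combining over a common denominator, (5z - 3)/(z + 5) − 12 = [(5z - 3)·(-4) − (-48)·(z + 5)] / [(-4)·(z + 5)] = 28(z + 9) / ((-4)(z + 5)).
So |(5z - 3)/(z + 5) − 12| = 28|z + 9| / (4·|z + 5|).
Restrict δ ≤ 2. Then |z + 9| < 2 gives |z + 5| = |(z + 9) + (-4)| ≥ 4 − 2 = 2.
Hence |(5z - 3)/(z + 5) − 12| < 28|z + 9|/(4·2) = (7/2)|z + 9|, which is < ε once |z + 9| < (2/7)ε.
Take δ = min(2, (2/7)ε). Then 0 < |z + 9| < δ forces both bounds, so |(5z - 3)/(z + 5) − 12| < ε.

δ = min(2, (2/7)ε)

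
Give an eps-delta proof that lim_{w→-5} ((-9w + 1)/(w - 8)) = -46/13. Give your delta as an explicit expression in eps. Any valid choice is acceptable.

delta = min(13/2, (169/142)eps)

Fix eps > 0. We want delta > 0 with 0 < |w + 5| < delta ⇒ |(-9w + 1)/(w - 8) + 46/13| < eps.
Combining over a common denominator, (-9w + 1)/(w - 8) + 46/13 = [(-9w + 1)·(-13) − 46·(w - 8)] / [(-13)·(w - 8)] = 71(w + 5) / ((-13)(w - 8)).
So |(-9w + 1)/(w - 8) + 46/13| = 71|w + 5| / (13·|w − 8|).
Restrict delta ≤ 13/2. Then |w + 5| < 13/2 gives |w − 8| = |(w + 5) + (-13)| ≥ 13 − 13/2 = 13/2.
Hence |(-9w + 1)/(w - 8) + 46/13| < 71|w + 5|/(13·(13/2)) = (142/169)|w + 5|, which is < eps once |w + 5| < (169/142)eps.
Take delta = min(13/2, (169/142)eps). Then 0 < |w + 5| < delta forces both bounds, so |(-9w + 1)/(w - 8) + 46/13| < eps.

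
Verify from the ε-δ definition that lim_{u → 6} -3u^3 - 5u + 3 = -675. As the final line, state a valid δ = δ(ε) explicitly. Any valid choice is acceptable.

Suppose ε > 0. We want δ > 0 such that 0 < |u − 6| < δ implies |(-3u^3 - 5u + 3) + 675| < ε.
(-3u^3 - 5u + 3) + 675 = -3u^3 - 5u + 678 = (u − 6)(-3u^2 - 18u - 113).
So |(-3u^3 - 5u + 3) + 675| = |u − 6|·|-3u^2 - 18u - 113|.
Require δ ≤ 1. Then |u − 6| < 1 gives |u| < 7, and by the triangle inequality |-3u^2 - 18u - 113| ≤ 3·7^2 + 18·7 + 113 = 386.
Hence |(-3u^3 - 5u + 3) + 675| ≤ 386|u − 6| < ε provided |u − 6| < ε/386.
Choosing δ = min(1, ε/386) ensures both conditions, hence |(-3u^3 - 5u + 3) + 675| < ε.

δ = min(1, ε/386)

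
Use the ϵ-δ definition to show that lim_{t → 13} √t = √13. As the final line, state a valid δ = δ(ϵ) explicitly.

δ = min(13, √13·ϵ)

Suppose ϵ > 0. We want δ > 0 such that 0 < |t − 13| < δ implies |√t − √13| < ϵ.
Rationalise: √t − √13 = (t − 13)/(√t + √13), so |√t − √13| = |t − 13|/(√t + √13).
Restrict δ ≤ 13 so that |t − 13| < 13 forces t > 0, and then √t + √13 > √13.
Hence |√t − √13| < |t − 13|/√13, which is < ϵ once |t − 13| < √13·ϵ.
Take δ = min(13, √13·ϵ). If 0 < |t − 13| < δ then t > 0 and |√t − √13| < |t − 13|/√13 < ϵ.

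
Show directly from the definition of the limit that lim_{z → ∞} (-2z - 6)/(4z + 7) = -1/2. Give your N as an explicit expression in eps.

Let eps > 0. We seek N > 0 such that z > N implies |(-2z - 6)/(4z + 7) + 1/2| < eps.
(-2z - 6)/(4z + 7) + 1/2 = (4(-2z - 6) − (-2)(4z + 7)) / (4(4z + 7)) = -10/(4(4z + 7)).
For z > 0 we have 4z + 7 > 4z, so |(-2z - 6)/(4z + 7) + 1/2| = 10/(4(4z + 7)) < 10/(4·4z) = (5/8)/z.
Thus |(-2z - 6)/(4z + 7) + 1/2| < eps whenever z > (5/8)/eps.
Take N = (5/8)/eps. If z > N then |(-2z - 6)/(4z + 7) + 1/2| < (5/8)/z < eps.

N = (5/8)/eps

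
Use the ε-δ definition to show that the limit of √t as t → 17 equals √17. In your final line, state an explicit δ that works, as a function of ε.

Suppose ε > 0. We want δ > 0 such that 0 < |t − 17| < δ implies |√t − √17| < ε.
Multiplying by the conjugate, |√t − √17| = |t − 17|/(√t + √17).
Restrict δ ≤ 17 so that |t − 17| < 17 forces t > 0, and then √t + √17 > √17.
Hence |√t − √17| < |t − 17|/√17, which is < ε once |t − 17| < √17·ε.
Take δ = min(17, √17·ε). If 0 < |t − 17| < δ then t > 0 and |√t − √17| < |t − 17|/√17 < ε.

δ = min(17, √17·ε)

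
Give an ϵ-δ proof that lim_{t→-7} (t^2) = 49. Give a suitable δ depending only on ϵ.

Let ϵ > 0 be given. We seek δ > 0 with 0 < |t + 7| < δ ⇒ |t^2 − 49| < ϵ.
Factor: t^2 − 49 = (t + 7)(t - 7), so |t^2 − 49| = |t + 7|·|t - 7|.
Impose δ ≤ 1 so that |t| < 8; then |t - 7| ≤ 15.
Hence |t^2 − 49| ≤ 15|t + 7|, which is < ϵ once |t + 7| < ϵ/15.
Take δ = min(1, ϵ/15). If 0 < |t + 7| < δ then both bounds hold and |t^2 − 49| ≤ 15|t + 7| < 15·(ϵ/15) = ϵ.

δ = min(1, ϵ/15)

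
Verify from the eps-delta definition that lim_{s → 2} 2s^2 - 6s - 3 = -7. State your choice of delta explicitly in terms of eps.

delta = min(1, eps/8)

Fix eps > 0. We want delta > 0 such that 0 < |s − 2| < delta implies |(2s^2 - 6s - 3) + 7| < eps.
(2s^2 - 6s - 3) + 7 = 2s^2 - 6s + 4 = (s − 2)(2s - 2).
So |(2s^2 - 6s - 3) + 7| = |s − 2|·|2s - 2|.
Assume first that |s − 2| < 1, so |s| < 3. Then |2s - 2| ≤ 2·3 + 2 = 8.
Hence |(2s^2 - 6s - 3) + 7| ≤ 8|s − 2| < eps provided |s − 2| < eps/8.
Choosing delta = min(1, eps/8) ensures both conditions, hence |(2s^2 - 6s - 3) + 7| < eps.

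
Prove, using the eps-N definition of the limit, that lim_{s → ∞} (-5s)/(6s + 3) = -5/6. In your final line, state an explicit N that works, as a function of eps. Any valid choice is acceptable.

N = (5/12)/eps

Let eps > 0. We seek N > 0 such that s > N implies |(-5s)/(6s + 3) + 5/6| < eps.
(-5s)/(6s + 3) + 5/6 = (6(-5s) − (-5)(6s + 3)) / (6(6s + 3)) = 15/(6(6s + 3)).
For s > 0 we have 6s + 3 > 6s, so |(-5s)/(6s + 3) + 5/6| = 15/(6(6s + 3)) < 15/(6·6s) = (5/12)/s.
Thus |(-5s)/(6s + 3) + 5/6| < eps whenever s > (5/12)/eps.
Take N = (5/12)/eps. If s > N then |(-5s)/(6s + 3) + 5/6| < (5/12)/s < eps.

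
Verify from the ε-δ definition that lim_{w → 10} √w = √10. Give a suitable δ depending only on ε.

δ = min(10, √10·ε)

Suppose ε > 0. We want δ > 0 such that 0 < |w − 10| < δ implies |√w − √10| < ε.
Multiplying by the conjugate, |√w − √10| = |w − 10|/(√w + √10).
Restrict δ ≤ 10 so that |w − 10| < 10 forces w > 0, and then √w + √10 > √10.
Hence |√w − √10| < |w − 10|/√10, which is < ε once |w − 10| < √10·ε.
Take δ = min(10, √10·ε). If 0 < |w − 10| < δ then w > 0 and |√w − √10| < |w − 10|/√10 < ε.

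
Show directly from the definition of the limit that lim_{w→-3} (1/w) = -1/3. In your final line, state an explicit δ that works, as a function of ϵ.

Let ϵ > 0. We seek δ > 0 such that 0 < |w + 3| < δ implies |1/w + 1/3| < ϵ.
|1/w + 1/3| = |-3 − w|/(3·|w|) = |w + 3|/(3|w|).
Restrict δ ≤ 3/2. Then |w + 3| < 3/2 gives |w| > 3/2, so 3|w| > 9/2.
Then |1/w + 1/3| < |w + 3|/(9/2), which is < ϵ when |w + 3| < (9/2)ϵ.
Take δ = min(3/2, (9/2)ϵ). Then 0 < |w + 3| < δ gives both |w + 3| < 3/2 and |w + 3| < (9/2)ϵ, so |1/w + 1/3| < ϵ.

δ = min(3/2, (9/2)ϵ)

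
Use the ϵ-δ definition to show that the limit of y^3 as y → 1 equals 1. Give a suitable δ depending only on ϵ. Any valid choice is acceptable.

δ = min(1, ϵ/7)

Let ϵ > 0. We seek δ > 0 with 0 < |y − 1| < δ ⇒ |y^3 − 1| < ϵ.
Factor: y^3 − 1 = (y − 1)(y^2 + y + 1), so |y^3 − 1| = |y − 1|·|y^2 + y + 1|.
Restrict δ ≤ 1. Then |y − 1| < 1 gives |y| < 2, so by the triangle inequality |y^2 + y + 1| ≤ 2^2 + 2 + 1 = 7.
Hence |y^3 − 1| ≤ 7|y − 1|, which is < ϵ once |y − 1| < ϵ/7.
Take δ = min(1, ϵ/7). If 0 < |y − 1| < δ then both bounds hold and |y^3 − 1| ≤ 7|y − 1| < 7·(ϵ/7) = ϵ.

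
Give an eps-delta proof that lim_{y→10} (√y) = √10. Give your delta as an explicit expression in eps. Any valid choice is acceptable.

Fix eps > 0. We want delta > 0 such that 0 < |y − 10| < delta implies |√y − √10| < eps.
Rationalise: √y − √10 = (y − 10)/(√y + √10), so |√y − √10| = |y − 10|/(√y + √10).
Restrict delta ≤ 10 so that |y − 10| < 10 forces y > 0, and then √y + √10 > √10.
Hence |√y − √10| < |y − 10|/√10, which is < eps once |y − 10| < √10·eps.
Take delta = min(10, √10·eps). If 0 < |y − 10| < delta then y > 0 and |√y − √10| < |y − 10|/√10 < eps.

delta = min(10, √10·eps)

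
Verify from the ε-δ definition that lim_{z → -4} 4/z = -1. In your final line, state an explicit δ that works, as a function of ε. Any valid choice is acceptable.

δ = min(2, 2ε)

Let ε > 0. We seek δ > 0 such that 0 < |z + 4| < δ implies |4/z + 1| < ε.
|4/z + 1| = 4·|-4 − z|/(4·|z|) = 4|z + 4|/(4|z|).
Restrict δ ≤ 2. Then |z + 4| < 2 gives |z| > 2, so 4|z| > 8.
Then |4/z + 1| < 4|z + 4|/8, which is < ε when |z + 4| < 2ε.
Take δ = min(2, 2ε). Then 0 < |z + 4| < δ gives both |z + 4| < 2 and |z + 4| < 2ε, so |4/z + 1| < ε.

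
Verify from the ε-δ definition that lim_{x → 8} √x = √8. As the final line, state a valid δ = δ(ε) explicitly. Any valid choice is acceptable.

Suppose ε > 0. We want δ > 0 such that 0 < |x − 8| < δ implies |√x − √8| < ε.
Rationalise: √x − √8 = (x − 8)/(√x + √8), so |√x − √8| = |x − 8|/(√x + √8).
Restrict δ ≤ 8 so that |x − 8| < 8 forces x > 0, and then √x + √8 > √8.
Hence |√x − √8| < |x − 8|/√8, which is < ε once |x − 8| < √8·ε.
Take δ = min(8, √8·ε). If 0 < |x − 8| < δ then x > 0 and |√x − √8| < |x − 8|/√8 < ε.

δ = min(8, √8·ε)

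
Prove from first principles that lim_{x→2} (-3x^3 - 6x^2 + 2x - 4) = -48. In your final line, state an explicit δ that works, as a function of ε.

Let ε > 0. We want δ > 0 such that 0 < |x − 2| < δ implies |(-3x^3 - 6x^2 + 2x - 4) + 48| < ε.
(-3x^3 - 6x^2 + 2x - 4) + 48 = -3x^3 - 6x^2 + 2x + 44 = (x − 2)(-3x^2 - 12x - 22).
So |(-3x^3 - 6x^2 + 2x - 4) + 48| = |x − 2|·|-3x^2 - 12x - 22|.
Require δ ≤ 1. Then |x − 2| < 1 gives |x| < 3, and by the triangle inequality |-3x^2 - 12x - 22| ≤ 3·3^2 + 12·3 + 22 = 85.
Hence |(-3x^3 - 6x^2 + 2x - 4) + 48| ≤ 85|x − 2| < ε provided |x − 2| < ε/85.
Choosing δ = min(1, ε/85) ensures both conditions, hence |(-3x^3 - 6x^2 + 2x - 4) + 48| < ε.

δ = min(1, ε/85)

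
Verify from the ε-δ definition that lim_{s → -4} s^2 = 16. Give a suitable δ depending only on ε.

Fix ε > 0. We seek δ > 0 with 0 < |s + 4| < δ ⇒ |s^2 − 16| < ε.
Factor: s^2 − 16 = (s + 4)(s - 4), so |s^2 − 16| = |s + 4|·|s - 4|.
Impose δ ≤ 1 so that |s| < 5; then |s - 4| ≤ 9.
Hence |s^2 − 16| ≤ 9|s + 4|, which is < ε once |s + 4| < ε/9.
Take δ = min(1, ε/9). If 0 < |s + 4| < δ then both bounds hold and |s^2 − 16| ≤ 9|s + 4| < 9·(ε/9) = ε.

δ = min(1, ε/9)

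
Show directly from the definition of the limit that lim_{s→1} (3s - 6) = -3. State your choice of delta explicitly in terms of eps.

Suppose eps > 0. We need delta > 0 so that 0 < |s − 1| < delta implies |(3s - 6) + 3| < eps.
Since (3s - 6) + 3 = 3(s − 1), we have |(3s - 6) + 3| = 3|s − 1|.
So 3|s − 1| < eps exactly when |s − 1| < eps/3.
Choosing delta = eps/3 gives |(3s - 6) + 3| = 3|s − 1| < eps whenever |s − 1| < delta.

delta = eps/3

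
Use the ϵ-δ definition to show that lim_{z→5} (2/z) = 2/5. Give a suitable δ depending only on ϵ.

δ = min(5/2, (25/4)ϵ)

Fix ϵ > 0. We seek δ > 0 such that 0 < |z − 5| < δ implies |2/z − (2/5)| < ϵ.
|2/z − (2/5)| = 2·|5 − z|/(5·|z|) = 2|z − 5|/(5|z|).
Restrict δ ≤ 5/2. Then |z − 5| < 5/2 gives |z| > 5/2, so 5|z| > 25/2.
Then |2/z − (2/5)| < 2|z − 5|/(25/2), which is < ϵ when |z − 5| < (25/4)ϵ.
Take δ = min(5/2, (25/4)ϵ). Then 0 < |z − 5| < δ gives both |z − 5| < 5/2 and |z − 5| < (25/4)ϵ, so |2/z − (2/5)| < ϵ.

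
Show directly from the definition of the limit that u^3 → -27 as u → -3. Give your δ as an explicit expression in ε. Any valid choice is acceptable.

δ = min(1, ε/37)

Let ε > 0. We seek δ > 0 with 0 < |u + 3| < δ ⇒ |u^3 + 27| < ε.
Factor: u^3 + 27 = (u + 3)(u^2 - 3u + 9), so |u^3 + 27| = |u + 3|·|u^2 - 3u + 9|.
Restrict δ ≤ 1. Then |u + 3| < 1 gives |u| < 4, so by the triangle inequality |u^2 - 3u + 9| ≤ 4^2 + 3·4 + 9 = 37.
Hence |u^3 + 27| ≤ 37|u + 3|, which is < ε once |u + 3| < ε/37.
Take δ = min(1, ε/37). If 0 < |u + 3| < δ then both bounds hold and |u^3 + 27| ≤ 37|u + 3| < 37·(ε/37) = ε.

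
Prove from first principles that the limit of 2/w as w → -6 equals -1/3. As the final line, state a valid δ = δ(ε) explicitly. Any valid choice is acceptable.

δ = min(3, 9ε)

Fix ε > 0. We seek δ > 0 such that 0 < |w + 6| < δ implies |2/w + 1/3| < ε.
|2/w + 1/3| = 2·|-6 − w|/(6·|w|) = 2|w + 6|/(6|w|).
Restrict δ ≤ 3. Then |w + 6| < 3 gives |w| > 3, so 6|w| > 18.
Then |2/w + 1/3| < 2|w + 6|/18, which is < ε when |w + 6| < 9ε.
Take δ = min(3, 9ε). Then 0 < |w + 6| < δ gives both |w + 6| < 3 and |w + 6| < 9ε, so |2/w + 1/3| < ε.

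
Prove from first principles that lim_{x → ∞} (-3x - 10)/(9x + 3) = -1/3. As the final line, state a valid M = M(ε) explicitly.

M = 1/ε

Let ε > 0 be given. We seek M > 0 such that x > M implies |(-3x - 10)/(9x + 3) + 1/3| < ε.
(-3x - 10)/(9x + 3) + 1/3 = (9(-3x - 10) − (-3)(9x + 3)) / (9(9x + 3)) = -81/(9(9x + 3)).
For x > 0 we have 9x + 3 > 9x, so |(-3x - 10)/(9x + 3) + 1/3| = 81/(9(9x + 3)) < 81/(9·9x) = 1/x.
Thus |(-3x - 10)/(9x + 3) + 1/3| < ε whenever x > 1/ε.
Take M = 1/ε. If x > M then |(-3x - 10)/(9x + 3) + 1/3| < 1/x < ε.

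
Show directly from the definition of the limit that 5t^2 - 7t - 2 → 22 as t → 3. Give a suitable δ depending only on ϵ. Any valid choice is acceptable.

Let ϵ > 0 be given. We want δ > 0 such that 0 < |t − 3| < δ implies |(5t^2 - 7t - 2) − 22| < ϵ.
(5t^2 - 7t - 2) − 22 = 5t^2 - 7t - 24 = (t − 3)(5t + 8).
So |(5t^2 - 7t - 2) − 22| = |t − 3|·|5t + 8|.
Require δ ≤ 1. Then |t − 3| < 1 gives |t| < 4, and by the triangle inequality |5t + 8| ≤ 5·4 + 8 = 28.
Hence |(5t^2 - 7t - 2) − 22| ≤ 28|t − 3| < ϵ provided |t − 3| < ϵ/28.
Choosing δ = min(1, ϵ/28) ensures both conditions, hence |(5t^2 - 7t - 2) − 22| < ϵ.

δ = min(1, ϵ/28)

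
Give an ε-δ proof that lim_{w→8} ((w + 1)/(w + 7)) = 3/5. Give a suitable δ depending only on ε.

Let ε > 0. We want δ > 0 with 0 < |w − 8| < δ ⇒ |(w + 1)/(w + 7) − (3/5)| < ε.
Combining over a common denominator, (w + 1)/(w + 7) − (3/5) = [(w + 1)·15 − 9·(w + 7)] / [15·(w + 7)] = 6(w − 8) / (15(w + 7)).
So |(w + 1)/(w + 7) − (3/5)| = 6|w − 8| / (15·|w + 7|).
Restrict δ ≤ 15/2. Then |w − 8| < 15/2 gives |w + 7| = |(w − 8) + 15| ≥ 15 − 15/2 = 15/2.
Hence |(w + 1)/(w + 7) − (3/5)| < 6|w − 8|/(15·(15/2)) = (4/75)|w − 8|, which is < ε once |w − 8| < (75/4)ε.
Take δ = min(15/2, (75/4)ε). Then 0 < |w − 8| < δ forces both bounds, so |(w + 1)/(w + 7) − (3/5)| < ε.

δ = min(15/2, (75/4)ε)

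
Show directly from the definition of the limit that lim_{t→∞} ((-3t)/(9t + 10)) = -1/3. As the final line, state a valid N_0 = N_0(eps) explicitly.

Fix eps > 0. We seek N_0 > 0 such that t > N_0 implies |(-3t)/(9t + 10) + 1/3| < eps.
(-3t)/(9t + 10) + 1/3 = (9(-3t) − (-3)(9t + 10)) / (9(9t + 10)) = 30/(9(9t + 10)).
For t > 0 we have 9t + 10 > 9t, so |(-3t)/(9t + 10) + 1/3| = 30/(9(9t + 10)) < 30/(9·9t) = (10/27)/t.
Thus |(-3t)/(9t + 10) + 1/3| < eps whenever t > (10/27)/eps.
Take N_0 = (10/27)/eps. If t > N_0 then |(-3t)/(9t + 10) + 1/3| < (10/27)/t < eps.

N_0 = (10/27)/eps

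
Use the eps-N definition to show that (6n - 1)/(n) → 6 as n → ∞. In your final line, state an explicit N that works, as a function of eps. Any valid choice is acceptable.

Fix eps > 0. For n ≥ 1, |(6n - 1)/(n) − 6| = |-1|/((n)) = 1/((n)).
Since n ≥ n for n ≥ 1, this is ≤ 1/(n) = 1/n.
So |(6n - 1)/(n) − 6| < eps whenever n > 1/eps.
Take N = 1/eps. If n > N then |(6n - 1)/(n) − 6| ≤ 1/n < eps.

N = 1/eps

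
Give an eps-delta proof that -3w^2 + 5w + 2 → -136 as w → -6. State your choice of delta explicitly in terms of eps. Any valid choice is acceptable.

delta = min(1, eps/44)

Fix eps > 0. We want delta > 0 such that 0 < |w + 6| < delta implies |(-3w^2 + 5w + 2) + 136| < eps.
(-3w^2 + 5w + 2) + 136 = -3w^2 + 5w + 138 = (w + 6)(-3w + 23).
So |(-3w^2 + 5w + 2) + 136| = |w + 6|·|-3w + 23|.
Require delta ≤ 1. Then |w + 6| < 1 gives |w| < 7, and by the triangle inequality |-3w + 23| ≤ 3·7 + 23 = 44.
Hence |(-3w^2 + 5w + 2) + 136| ≤ 44|w + 6| < eps provided |w + 6| < eps/44.
Choosing delta = min(1, eps/44) ensures both conditions, hence |(-3w^2 + 5w + 2) + 136| < eps.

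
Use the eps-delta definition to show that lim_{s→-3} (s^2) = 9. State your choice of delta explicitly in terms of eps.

Let eps > 0 be given. We seek delta > 0 with 0 < |s + 3| < delta ⇒ |s^2 − 9| < eps.
Factor: s^2 − 9 = (s + 3)(s - 3), so |s^2 − 9| = |s + 3|·|s - 3|.
Impose delta ≤ 1 so that |s| < 4; then |s - 3| ≤ 7.
Hence |s^2 − 9| ≤ 7|s + 3|, which is < eps once |s + 3| < eps/7.
Take delta = min(1, eps/7). If 0 < |s + 3| < delta then both bounds hold and |s^2 − 9| ≤ 7|s + 3| < 7·(eps/7) = eps.

delta = min(1, eps/7)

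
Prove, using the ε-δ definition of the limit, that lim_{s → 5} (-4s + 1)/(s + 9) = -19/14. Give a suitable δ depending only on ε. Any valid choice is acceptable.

Suppose ε > 0. We want δ > 0 with 0 < |s − 5| < δ ⇒ |(-4s + 1)/(s + 9) + 19/14| < ε.
Combining over a common denominator, (-4s + 1)/(s + 9) + 19/14 = [(-4s + 1)·14 − (-19)·(s + 9)] / [14·(s + 9)] = -37(s − 5) / (14(s + 9)).
So |(-4s + 1)/(s + 9) + 19/14| = 37|s − 5| / (14·|s + 9|).
Require δ ≤ 7, so |s + 9| ≥ |14| − |s − 5| > 14 − 7 = 7.
Hence |(-4s + 1)/(s + 9) + 19/14| < 37|s − 5|/(14·7) = (37/98)|s − 5|, which is < ε once |s − 5| < (98/37)ε.
Take δ = min(7, (98/37)ε). Then 0 < |s − 5| < δ forces both bounds, so |(-4s + 1)/(s + 9) + 19/14| < ε.

δ = min(7, (98/37)ε)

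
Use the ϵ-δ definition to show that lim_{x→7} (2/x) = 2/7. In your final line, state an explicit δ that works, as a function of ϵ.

δ = min(7/2, (49/4)ϵ)

Fix ϵ > 0. We seek δ > 0 such that 0 < |x − 7| < δ implies |2/x − (2/7)| < ϵ.
|2/x − (2/7)| = 2·|7 − x|/(7·|x|) = 2|x − 7|/(7|x|).
Restrict δ ≤ 7/2. Then |x − 7| < 7/2 gives |x| > 7/2, so 7|x| > 49/2.
Then |2/x − (2/7)| < 2|x − 7|/(49/2), which is < ϵ when |x − 7| < (49/4)ϵ.
Take δ = min(7/2, (49/4)ϵ). Then 0 < |x − 7| < δ gives both |x − 7| < 7/2 and |x − 7| < (49/4)ϵ, so |2/x − (2/7)| < ϵ.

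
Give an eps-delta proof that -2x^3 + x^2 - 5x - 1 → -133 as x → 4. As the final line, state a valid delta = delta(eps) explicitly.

delta = min(2, eps/147)

Fix eps > 0. We want delta > 0 such that 0 < |x − 4| < delta implies |(-2x^3 + x^2 - 5x - 1) + 133| < eps.
(-2x^3 + x^2 - 5x - 1) + 133 = -2x^3 + x^2 - 5x + 132 = (x − 4)(-2x^2 - 7x - 33).
So |(-2x^3 + x^2 - 5x - 1) + 133| = |x − 4|·|-2x^2 - 7x - 33|.
Require delta ≤ 2. Then |x − 4| < 2 gives |x| < 6, and by the triangle inequality |-2x^2 - 7x - 33| ≤ 2·6^2 + 7·6 + 33 = 147.
Hence |(-2x^3 + x^2 - 5x - 1) + 133| ≤ 147|x − 4| < eps provided |x − 4| < eps/147.
Choosing delta = min(2, eps/147) ensures both conditions, hence |(-2x^3 + x^2 - 5x - 1) + 133| < eps.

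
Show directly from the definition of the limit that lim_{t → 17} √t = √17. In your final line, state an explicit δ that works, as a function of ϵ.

δ = min(17, √17·ϵ)

Fix ϵ > 0. We want δ > 0 such that 0 < |t − 17| < δ implies |√t − √17| < ϵ.
Rationalise: √t − √17 = (t − 17)/(√t + √17), so |√t − √17| = |t − 17|/(√t + √17).
Restrict δ ≤ 17 so that |t − 17| < 17 forces t > 0, and then √t + √17 > √17.
Hence |√t − √17| < |t − 17|/√17, which is < ϵ once |t − 17| < √17·ϵ.
Take δ = min(17, √17·ϵ). If 0 < |t − 17| < δ then t > 0 and |√t − √17| < |t − 17|/√17 < ϵ.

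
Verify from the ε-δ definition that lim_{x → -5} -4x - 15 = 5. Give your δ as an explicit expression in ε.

Suppose ε > 0. We need δ > 0 so that 0 < |x + 5| < δ implies |(-4x - 15) − 5| < ε.
|(-4x - 15) − 5| = |-4x - 20| = 4|x + 5|.
Thus it suffices that |x + 5| < ε/4.
Take δ = ε/4. If 0 < |x + 5| < δ then |(-4x - 15) − 5| = 4|x + 5| < 4·(ε/4) = ε.

δ = ε/4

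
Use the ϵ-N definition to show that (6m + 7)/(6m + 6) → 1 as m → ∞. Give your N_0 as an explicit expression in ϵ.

N_0 = (1/6)/ϵ

Let ϵ > 0 be given. For m ≥ 1, |(6m + 7)/(6m + 6) − 1| = |6|/(6(6m + 6)) = 6/(6(6m + 6)).
Since 6m + 6 ≥ 6m for m ≥ 1, this is ≤ 6/(6·6m) = (1/6)/m.
So |(6m + 7)/(6m + 6) − 1| < ϵ whenever m > (1/6)/ϵ.
Take N_0 = (1/6)/ϵ. If m > N_0 then |(6m + 7)/(6m + 6) − 1| ≤ (1/6)/m < ϵ.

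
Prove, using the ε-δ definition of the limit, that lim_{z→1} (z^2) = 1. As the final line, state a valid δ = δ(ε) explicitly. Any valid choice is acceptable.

Let ε > 0 be given. We seek δ > 0 with 0 < |z − 1| < δ ⇒ |z^2 − 1| < ε.
Factor: z^2 − 1 = (z − 1)(z + 1), so |z^2 − 1| = |z − 1|·|z + 1|.
Restrict δ ≤ 1. Then |z − 1| < 1 gives |z| < 2, so by the triangle inequality |z + 1| ≤ 2 + 1 = 3.
Hence |z^2 − 1| ≤ 3|z − 1|, which is < ε once |z − 1| < ε/3.
Take δ = min(1, ε/3). If 0 < |z − 1| < δ then both bounds hold and |z^2 − 1| ≤ 3|z − 1| < 3·(ε/3) = ε.

δ = min(1, ε/3)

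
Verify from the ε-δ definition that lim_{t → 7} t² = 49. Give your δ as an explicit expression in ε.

Fix ε > 0. We seek δ > 0 with 0 < |t − 7| < δ ⇒ |t² − 49| < ε.
Factor: t² − 49 = (t − 7)(t + 7), so |t² − 49| = |t − 7|·|t + 7|.
Restrict δ ≤ 2. Then |t − 7| < 2 gives |t| < 9, so by the triangle inequality |t + 7| ≤ 9 + 7 = 16.
Hence |t² − 49| ≤ 16|t − 7|, which is < ε once |t − 7| < ε/16.
Take δ = min(2, ε/16). If 0 < |t − 7| < δ then both bounds hold and |t² − 49| ≤ 16|t − 7| < 16·(ε/16) = ε.

δ = min(2, ε/16)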